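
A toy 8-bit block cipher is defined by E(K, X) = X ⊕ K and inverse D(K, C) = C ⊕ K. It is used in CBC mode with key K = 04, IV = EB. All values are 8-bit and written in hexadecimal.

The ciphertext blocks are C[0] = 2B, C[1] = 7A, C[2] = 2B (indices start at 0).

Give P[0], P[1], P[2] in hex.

P[0] = C4, P[1] = 55, P[2] = 55

CBC decryption: P_i = D(K, C_i) ⊕ C_{i−1}, with C_{−1} = IV.
P[0]: D(K, 2B) = 2F; 2F ⊕ EB = C4.
P[1]: D(K, 7A) = 7E; 7E ⊕ 2B = 55.
P[2]: D(K, 2B) = 2F; 2F ⊕ 7A = 55.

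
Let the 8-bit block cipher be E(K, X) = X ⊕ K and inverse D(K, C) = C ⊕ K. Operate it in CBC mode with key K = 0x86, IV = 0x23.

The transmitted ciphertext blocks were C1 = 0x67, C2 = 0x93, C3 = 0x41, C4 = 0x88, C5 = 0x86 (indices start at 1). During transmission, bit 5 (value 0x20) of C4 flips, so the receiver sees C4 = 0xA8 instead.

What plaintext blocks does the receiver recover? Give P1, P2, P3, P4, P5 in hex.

CBC decryption: P_i = D(K, C_i) ⊕ C_{i−1}, with C_{0} = IV.
Only C4 changed, to 0xA8. In CBC, a change in C_i garbles P_i and flips the same bit in P_{i+1}. Decrypting the received ciphertext:
P1: D(K, 0x67) = 0xE1; 0xE1 ⊕ 0x23 = 0xC2.
P2: D(K, 0x93) = 0x15; 0x15 ⊕ 0x67 = 0x72.
P3: D(K, 0x41) = 0xC7; 0xC7 ⊕ 0x93 = 0x54.
P4: D(K, 0xA8) = 0x2E; 0x2E ⊕ 0x41 = 0x6F.
P5: D(K, 0x86) = 0x00; 0x00 ⊕ 0xA8 = 0xA8.
Blocks that differ from the original plaintext: P4, P5.

P1 = 0xC2, P2 = 0x72, P3 = 0x54, P4 = 0x6F, P5 = 0xA8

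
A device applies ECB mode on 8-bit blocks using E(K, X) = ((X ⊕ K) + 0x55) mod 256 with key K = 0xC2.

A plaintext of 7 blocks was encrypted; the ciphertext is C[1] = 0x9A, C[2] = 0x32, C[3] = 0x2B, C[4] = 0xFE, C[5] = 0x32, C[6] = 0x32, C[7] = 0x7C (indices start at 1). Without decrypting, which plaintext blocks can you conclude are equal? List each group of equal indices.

P[2] = P[5] = P[6]

ECB encrypts each block independently with the same key, so equal ciphertext blocks imply equal plaintext blocks.
C[2] = C[5] = C[6] = 0x32, so P[2] = P[5] = P[6].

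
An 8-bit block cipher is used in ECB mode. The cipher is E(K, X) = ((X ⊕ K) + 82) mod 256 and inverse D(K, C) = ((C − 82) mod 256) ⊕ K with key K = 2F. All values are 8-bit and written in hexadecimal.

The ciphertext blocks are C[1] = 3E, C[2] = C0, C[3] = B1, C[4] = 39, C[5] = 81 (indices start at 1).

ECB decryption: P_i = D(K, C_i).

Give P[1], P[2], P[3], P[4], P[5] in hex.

P[1] = 93, P[2] = 11, P[3] = 00, P[4] = 98, P[5] = D0

P[1]: D(K, 3E) = 93.
P[2]: D(K, C0) = 11.
P[3]: D(K, B1) = 00.
P[4]: D(K, 39) = 98.
P[5]: D(K, 81) = D0.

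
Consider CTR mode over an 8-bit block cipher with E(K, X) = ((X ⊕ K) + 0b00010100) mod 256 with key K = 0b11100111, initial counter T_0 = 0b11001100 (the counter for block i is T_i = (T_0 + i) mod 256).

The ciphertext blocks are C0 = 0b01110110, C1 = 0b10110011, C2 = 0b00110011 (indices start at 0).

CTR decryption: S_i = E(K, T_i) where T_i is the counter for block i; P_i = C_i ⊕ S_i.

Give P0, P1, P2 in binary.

P0 = 0b01001001, P1 = 0b10001101, P2 = 0b00001110

P0: T = 0b11001100, S = E(K, T) = 0b00111111; 0b01110110 ⊕ 0b00111111 = 0b01001001.
P1: T = 0b11001101, S = E(K, T) = 0b00111110; 0b10110011 ⊕ 0b00111110 = 0b10001101.
P2: T = 0b11001110, S = E(K, T) = 0b00111101; 0b00110011 ⊕ 0b00111101 = 0b00001110.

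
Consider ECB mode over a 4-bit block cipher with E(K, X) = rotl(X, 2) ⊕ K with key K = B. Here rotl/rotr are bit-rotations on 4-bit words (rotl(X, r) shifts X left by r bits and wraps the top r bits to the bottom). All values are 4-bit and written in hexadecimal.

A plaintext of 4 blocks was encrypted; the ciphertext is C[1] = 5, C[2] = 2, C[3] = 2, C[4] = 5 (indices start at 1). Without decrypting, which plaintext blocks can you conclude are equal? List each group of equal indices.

ECB encrypts each block independently with the same key, so equal ciphertext blocks imply equal plaintext blocks.
C[1] = C[4] = 5, so P[1] = P[4].
C[2] = C[3] = 2, so P[2] = P[3].

P[1] = P[4]; P[2] = P[3]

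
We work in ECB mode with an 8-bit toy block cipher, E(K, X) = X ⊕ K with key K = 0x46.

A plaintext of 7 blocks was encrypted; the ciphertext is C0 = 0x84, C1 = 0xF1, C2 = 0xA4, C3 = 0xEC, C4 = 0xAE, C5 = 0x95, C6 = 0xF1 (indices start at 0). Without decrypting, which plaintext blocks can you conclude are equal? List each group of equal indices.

P1 = P6

ECB encrypts each block independently with the same key, so equal ciphertext blocks imply equal plaintext blocks.
C1 = C6 = 0xF1, so P1 = P6.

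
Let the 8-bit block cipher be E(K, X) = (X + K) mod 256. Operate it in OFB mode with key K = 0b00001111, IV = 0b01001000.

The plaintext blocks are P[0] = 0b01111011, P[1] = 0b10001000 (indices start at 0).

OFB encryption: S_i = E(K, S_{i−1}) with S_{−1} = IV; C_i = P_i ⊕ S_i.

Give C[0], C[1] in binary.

C[0] = 0b00101100, C[1] = 0b11101110

C[0]: S = E(K, 0b01001000) = 0b01010111; 0b01111011 ⊕ 0b01010111 = 0b00101100.
C[1]: S = E(K, 0b01010111) = 0b01100110; 0b10001000 ⊕ 0b01100110 = 0b11101110.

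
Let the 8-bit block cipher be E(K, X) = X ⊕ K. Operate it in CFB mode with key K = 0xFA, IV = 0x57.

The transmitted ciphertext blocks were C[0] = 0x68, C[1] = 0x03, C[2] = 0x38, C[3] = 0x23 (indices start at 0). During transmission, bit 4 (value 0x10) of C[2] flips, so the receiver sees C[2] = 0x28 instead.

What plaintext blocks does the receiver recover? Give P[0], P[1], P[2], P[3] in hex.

CFB decryption: P_i = C_i ⊕ E(K, C_{i−1}), with C_{−1} = IV.
Only C[2] changed, to 0x28. In CFB, a change in C_i flips the same bit in P_i and garbles P_{i+1}. Decrypting the received ciphertext:
P[0]: E(K, 0x57) = 0xAD; 0x68 ⊕ 0xAD = 0xC5.
P[1]: E(K, 0x68) = 0x92; 0x03 ⊕ 0x92 = 0x91.
P[2]: E(K, 0x03) = 0xF9; 0x28 ⊕ 0xF9 = 0xD1.
P[3]: E(K, 0x28) = 0xD2; 0x23 ⊕ 0xD2 = 0xF1.
Blocks that differ from the original plaintext: P[2], P[3].

P[0] = 0xC5, P[1] = 0x91, P[2] = 0xD1, P[3] = 0xF1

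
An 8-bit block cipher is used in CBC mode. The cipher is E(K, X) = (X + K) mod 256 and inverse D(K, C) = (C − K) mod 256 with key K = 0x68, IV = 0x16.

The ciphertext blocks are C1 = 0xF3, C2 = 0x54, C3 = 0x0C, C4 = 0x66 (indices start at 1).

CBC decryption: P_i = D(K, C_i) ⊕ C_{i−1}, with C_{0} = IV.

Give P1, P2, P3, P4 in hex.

P1 = 0x9D, P2 = 0x1F, P3 = 0xF0, P4 = 0xF2

P1: D(K, 0xF3) = 0x8B; 0x8B ⊕ 0x16 = 0x9D.
P2: D(K, 0x54) = 0xEC; 0xEC ⊕ 0xF3 = 0x1F.
P3: D(K, 0x0C) = 0xA4; 0xA4 ⊕ 0x54 = 0xF0.
P4: D(K, 0x66) = 0xFE; 0xFE ⊕ 0x0C = 0xF2.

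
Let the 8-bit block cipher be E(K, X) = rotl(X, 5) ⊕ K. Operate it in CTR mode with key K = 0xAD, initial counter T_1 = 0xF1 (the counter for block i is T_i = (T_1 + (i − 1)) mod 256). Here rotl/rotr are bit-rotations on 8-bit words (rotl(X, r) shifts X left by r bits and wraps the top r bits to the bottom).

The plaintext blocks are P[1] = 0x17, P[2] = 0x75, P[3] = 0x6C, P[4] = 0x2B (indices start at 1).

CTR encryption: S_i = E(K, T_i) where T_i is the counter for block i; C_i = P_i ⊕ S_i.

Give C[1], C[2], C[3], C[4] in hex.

C[1] = 0x84, C[2] = 0x86, C[3] = 0xBF, C[4] = 0x18

C[1]: T = 0xF1, S = E(K, T) = 0x93; 0x17 ⊕ 0x93 = 0x84.
C[2]: T = 0xF2, S = E(K, T) = 0xF3; 0x75 ⊕ 0xF3 = 0x86.
C[3]: T = 0xF3, S = E(K, T) = 0xD3; 0x6C ⊕ 0xD3 = 0xBF.
C[4]: T = 0xF4, S = E(K, T) = 0x33; 0x2B ⊕ 0x33 = 0x18.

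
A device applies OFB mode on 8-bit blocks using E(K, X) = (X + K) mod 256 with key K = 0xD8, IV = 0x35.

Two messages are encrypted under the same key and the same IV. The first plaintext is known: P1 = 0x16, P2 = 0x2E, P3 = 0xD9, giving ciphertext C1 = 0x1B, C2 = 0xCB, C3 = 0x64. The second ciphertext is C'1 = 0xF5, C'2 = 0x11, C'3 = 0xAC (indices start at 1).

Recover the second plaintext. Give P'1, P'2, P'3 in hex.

P'1 = 0xF8, P'2 = 0xF4, P'3 = 0x11

In OFB with a reused IV, both messages share the same keystream S_i, so C_i ⊕ C'_i = P_i ⊕ P'_i and thus P'_i = P_i ⊕ C_i ⊕ C'_i.
P'1: 0x16 ⊕ 0x1B ⊕ 0xF5 = 0xF8.
P'2: 0x2E ⊕ 0xCB ⊕ 0x11 = 0xF4.
P'3: 0xD9 ⊕ 0x64 ⊕ 0xAC = 0x11.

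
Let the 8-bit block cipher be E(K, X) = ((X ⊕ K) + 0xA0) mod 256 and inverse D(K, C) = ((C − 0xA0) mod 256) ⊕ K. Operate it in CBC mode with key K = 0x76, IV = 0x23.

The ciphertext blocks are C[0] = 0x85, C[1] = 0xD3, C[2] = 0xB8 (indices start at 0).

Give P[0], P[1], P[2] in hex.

CBC decryption: P_i = D(K, C_i) ⊕ C_{i−1}, with C_{−1} = IV.
P[0]: D(K, 0x85) = 0x93; 0x93 ⊕ 0x23 = 0xB0.
P[1]: D(K, 0xD3) = 0x45; 0x45 ⊕ 0x85 = 0xC0.
P[2]: D(K, 0xB8) = 0x6E; 0x6E ⊕ 0xD3 = 0xBD.

P[0] = 0xB0, P[1] = 0xC0, P[2] = 0xBD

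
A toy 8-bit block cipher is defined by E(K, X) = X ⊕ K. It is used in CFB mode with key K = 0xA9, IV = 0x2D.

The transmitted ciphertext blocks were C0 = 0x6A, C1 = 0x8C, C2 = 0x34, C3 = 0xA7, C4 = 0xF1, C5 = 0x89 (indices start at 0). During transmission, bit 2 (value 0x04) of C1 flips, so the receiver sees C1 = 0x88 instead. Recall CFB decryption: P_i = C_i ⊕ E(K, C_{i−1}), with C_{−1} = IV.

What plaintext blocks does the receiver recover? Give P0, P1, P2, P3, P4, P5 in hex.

Only C1 changed, to 0x88. In CFB, a change in C_i flips the same bit in P_i and garbles P_{i+1}. Decrypting the received ciphertext:
P0: E(K, 0x2D) = 0x84; 0x6A ⊕ 0x84 = 0xEE.
P1: E(K, 0x6A) = 0xC3; 0x88 ⊕ 0xC3 = 0x4B.
P2: E(K, 0x88) = 0x21; 0x34 ⊕ 0x21 = 0x15.
P3: E(K, 0x34) = 0x9D; 0xA7 ⊕ 0x9D = 0x3A.
P4: E(K, 0xA7) = 0x0E; 0xF1 ⊕ 0x0E = 0xFF.
P5: E(K, 0xF1) = 0x58; 0x89 ⊕ 0x58 = 0xD1.
Blocks that differ from the original plaintext: P1, P2.

P0 = 0xEE, P1 = 0x4B, P2 = 0x15, P3 = 0x3A, P4 = 0xFF, P5 = 0xD1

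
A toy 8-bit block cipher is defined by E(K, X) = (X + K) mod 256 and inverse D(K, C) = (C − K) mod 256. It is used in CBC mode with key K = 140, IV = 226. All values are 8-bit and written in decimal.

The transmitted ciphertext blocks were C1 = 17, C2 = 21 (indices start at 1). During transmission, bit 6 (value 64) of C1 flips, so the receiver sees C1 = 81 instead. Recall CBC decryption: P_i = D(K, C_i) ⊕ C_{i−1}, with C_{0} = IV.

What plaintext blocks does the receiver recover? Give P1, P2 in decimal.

Only C1 changed, to 81. In CBC, a change in C_i garbles P_i and flips the same bit in P_{i+1}. Decrypting the received ciphertext:
P1: D(K, 81) = 197; 197 ⊕ 226 = 39.
P2: D(K, 21) = 137; 137 ⊕ 81 = 216.
Blocks that differ from the original plaintext: P1, P2.

P1 = 39, P2 = 216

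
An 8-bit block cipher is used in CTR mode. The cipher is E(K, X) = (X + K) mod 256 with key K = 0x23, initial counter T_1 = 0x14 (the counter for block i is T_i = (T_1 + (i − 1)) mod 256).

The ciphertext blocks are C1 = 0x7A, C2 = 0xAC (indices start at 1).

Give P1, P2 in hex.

CTR decryption: S_i = E(K, T_i) where T_i is the counter for block i; P_i = C_i ⊕ S_i.
P1: T = 0x14, S = E(K, T) = 0x37; 0x7A ⊕ 0x37 = 0x4D.
P2: T = 0x15, S = E(K, T) = 0x38; 0xAC ⊕ 0x38 = 0x94.

P1 = 0x4D, P2 = 0x94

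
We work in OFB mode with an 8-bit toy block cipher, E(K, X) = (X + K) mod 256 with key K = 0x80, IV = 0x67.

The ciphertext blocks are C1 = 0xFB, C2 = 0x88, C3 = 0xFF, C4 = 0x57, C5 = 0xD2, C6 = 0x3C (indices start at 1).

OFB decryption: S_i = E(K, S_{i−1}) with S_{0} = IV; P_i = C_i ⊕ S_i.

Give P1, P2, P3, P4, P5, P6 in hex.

P1 = 0x1C, P2 = 0xEF, P3 = 0x18, P4 = 0x30, P5 = 0x35, P6 = 0x5B

P1: S = E(K, 0x67) = 0xE7; 0xFB ⊕ 0xE7 = 0x1C.
P2: S = E(K, 0xE7) = 0x67; 0x88 ⊕ 0x67 = 0xEF.
P3: S = E(K, 0x67) = 0xE7; 0xFF ⊕ 0xE7 = 0x18.
P4: S = E(K, 0xE7) = 0x67; 0x57 ⊕ 0x67 = 0x30.
P5: S = E(K, 0x67) = 0xE7; 0xD2 ⊕ 0xE7 = 0x35.
P6: S = E(K, 0xE7) = 0x67; 0x3C ⊕ 0x67 = 0x5B.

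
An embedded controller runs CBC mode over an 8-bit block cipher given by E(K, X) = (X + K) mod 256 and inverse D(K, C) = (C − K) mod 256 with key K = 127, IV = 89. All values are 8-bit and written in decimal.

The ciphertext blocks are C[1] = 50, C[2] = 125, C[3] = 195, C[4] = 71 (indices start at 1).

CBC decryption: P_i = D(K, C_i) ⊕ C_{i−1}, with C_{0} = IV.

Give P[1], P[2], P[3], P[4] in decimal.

P[1]: D(K, 50) = 179; 179 ⊕ 89 = 234.
P[2]: D(K, 125) = 254; 254 ⊕ 50 = 204.
P[3]: D(K, 195) = 68; 68 ⊕ 125 = 57.
P[4]: D(K, 71) = 200; 200 ⊕ 195 = 11.

P[1] = 234, P[2] = 204, P[3] = 57, P[4] = 11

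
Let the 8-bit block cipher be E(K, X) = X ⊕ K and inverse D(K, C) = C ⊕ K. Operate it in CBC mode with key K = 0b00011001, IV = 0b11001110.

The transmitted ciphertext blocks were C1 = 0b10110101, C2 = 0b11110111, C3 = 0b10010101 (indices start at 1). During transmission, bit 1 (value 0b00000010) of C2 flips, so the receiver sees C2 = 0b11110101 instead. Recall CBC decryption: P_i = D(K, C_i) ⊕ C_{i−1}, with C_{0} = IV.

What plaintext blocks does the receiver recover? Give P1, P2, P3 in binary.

Only C2 changed, to 0b11110101. In CBC, a change in C_i garbles P_i and flips the same bit in P_{i+1}. Decrypting the received ciphertext:
P1: D(K, 0b10110101) = 0b10101100; 0b10101100 ⊕ 0b11001110 = 0b01100010.
P2: D(K, 0b11110101) = 0b11101100; 0b11101100 ⊕ 0b10110101 = 0b01011001.
P3: D(K, 0b10010101) = 0b10001100; 0b10001100 ⊕ 0b11110101 = 0b01111001.
Blocks that differ from the original plaintext: P2, P3.

P1 = 0b01100010, P2 = 0b01011001, P3 = 0b01111001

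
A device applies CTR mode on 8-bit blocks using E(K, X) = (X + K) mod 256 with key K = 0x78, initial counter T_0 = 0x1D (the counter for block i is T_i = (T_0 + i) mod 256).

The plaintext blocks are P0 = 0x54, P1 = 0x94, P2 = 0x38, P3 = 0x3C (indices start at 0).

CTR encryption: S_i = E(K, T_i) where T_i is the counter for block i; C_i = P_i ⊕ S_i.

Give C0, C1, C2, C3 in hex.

C0: T = 0x1D, S = E(K, T) = 0x95; 0x54 ⊕ 0x95 = 0xC1.
C1: T = 0x1E, S = E(K, T) = 0x96; 0x94 ⊕ 0x96 = 0x02.
C2: T = 0x1F, S = E(K, T) = 0x97; 0x38 ⊕ 0x97 = 0xAF.
C3: T = 0x20, S = E(K, T) = 0x98; 0x3C ⊕ 0x98 = 0xA4.

C0 = 0xC1, C1 = 0x02, C2 = 0xAF, C3 = 0xA4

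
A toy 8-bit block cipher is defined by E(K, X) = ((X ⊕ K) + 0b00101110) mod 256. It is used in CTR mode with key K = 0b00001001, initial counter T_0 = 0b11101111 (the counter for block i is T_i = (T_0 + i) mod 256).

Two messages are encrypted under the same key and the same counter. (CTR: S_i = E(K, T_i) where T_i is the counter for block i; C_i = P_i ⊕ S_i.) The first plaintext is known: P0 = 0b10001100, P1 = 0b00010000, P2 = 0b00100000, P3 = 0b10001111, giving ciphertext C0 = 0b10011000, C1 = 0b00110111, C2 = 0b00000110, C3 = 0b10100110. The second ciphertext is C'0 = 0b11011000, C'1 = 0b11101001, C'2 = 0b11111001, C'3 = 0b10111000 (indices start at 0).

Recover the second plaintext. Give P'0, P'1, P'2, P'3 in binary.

In CTR with a reused counter, both messages share the same keystream S_i, so C_i ⊕ C'_i = P_i ⊕ P'_i and thus P'_i = P_i ⊕ C_i ⊕ C'_i.
P'0: 0b10001100 ⊕ 0b10011000 ⊕ 0b11011000 = 0b11001100.
P'1: 0b00010000 ⊕ 0b00110111 ⊕ 0b11101001 = 0b11001110.
P'2: 0b00100000 ⊕ 0b00000110 ⊕ 0b11111001 = 0b11011111.
P'3: 0b10001111 ⊕ 0b10100110 ⊕ 0b10111000 = 0b10010001.

P'0 = 0b11001100, P'1 = 0b11001110, P'2 = 0b11011111, P'3 = 0b10010001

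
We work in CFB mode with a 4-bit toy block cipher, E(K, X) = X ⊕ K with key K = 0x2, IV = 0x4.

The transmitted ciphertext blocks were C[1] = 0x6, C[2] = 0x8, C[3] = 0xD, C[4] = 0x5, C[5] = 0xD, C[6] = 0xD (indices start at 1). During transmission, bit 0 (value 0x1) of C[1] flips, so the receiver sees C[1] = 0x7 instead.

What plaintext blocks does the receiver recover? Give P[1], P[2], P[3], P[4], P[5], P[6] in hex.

CFB decryption: P_i = C_i ⊕ E(K, C_{i−1}), with C_{0} = IV.
Only C[1] changed, to 0x7. In CFB, a change in C_i flips the same bit in P_i and garbles P_{i+1}. Decrypting the received ciphertext:
P[1]: E(K, 0x4) = 0x6; 0x7 ⊕ 0x6 = 0x1.
P[2]: E(K, 0x7) = 0x5; 0x8 ⊕ 0x5 = 0xD.
P[3]: E(K, 0x8) = 0xA; 0xD ⊕ 0xA = 0x7.
P[4]: E(K, 0xD) = 0xF; 0x5 ⊕ 0xF = 0xA.
P[5]: E(K, 0x5) = 0x7; 0xD ⊕ 0x7 = 0xA.
P[6]: E(K, 0xD) = 0xF; 0xD ⊕ 0xF = 0x2.
Blocks that differ from the original plaintext: P[1], P[2].

P[1] = 0x1, P[2] = 0xD, P[3] = 0x7, P[4] = 0xA, P[5] = 0xA, P[6] = 0x2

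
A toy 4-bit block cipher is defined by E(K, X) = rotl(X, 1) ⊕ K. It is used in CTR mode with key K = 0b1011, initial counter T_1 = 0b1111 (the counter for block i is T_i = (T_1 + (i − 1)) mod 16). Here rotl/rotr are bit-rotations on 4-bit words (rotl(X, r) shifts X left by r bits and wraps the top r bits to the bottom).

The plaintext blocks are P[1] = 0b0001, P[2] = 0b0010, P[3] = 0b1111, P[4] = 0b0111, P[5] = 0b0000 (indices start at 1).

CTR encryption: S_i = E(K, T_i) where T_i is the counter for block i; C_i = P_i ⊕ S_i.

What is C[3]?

C[1]: T = 0b1111, S = E(K, T) = 0b0100; 0b0001 ⊕ 0b0100 = 0b0101.
C[2]: T = 0b0000, S = E(K, T) = 0b1011; 0b0010 ⊕ 0b1011 = 0b1001.
C[3]: T = 0b0001, S = E(K, T) = 0b1001; 0b1111 ⊕ 0b1001 = 0b0110.

C[3] = 0b0110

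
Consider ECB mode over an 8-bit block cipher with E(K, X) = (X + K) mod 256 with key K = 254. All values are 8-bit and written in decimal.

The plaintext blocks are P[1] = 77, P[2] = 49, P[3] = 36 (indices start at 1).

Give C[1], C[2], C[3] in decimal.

C[1] = 75, C[2] = 47, C[3] = 34

ECB encryption: C_i = E(K, P_i).
C[1]: E(K, 77) = 75.
C[2]: E(K, 49) = 47.
C[3]: E(K, 36) = 34.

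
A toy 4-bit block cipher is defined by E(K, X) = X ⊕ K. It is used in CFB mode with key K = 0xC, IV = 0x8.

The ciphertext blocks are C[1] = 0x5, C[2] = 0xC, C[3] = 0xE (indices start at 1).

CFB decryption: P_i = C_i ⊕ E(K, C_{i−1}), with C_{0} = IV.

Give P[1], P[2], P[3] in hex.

P[1] = 0x1, P[2] = 0x5, P[3] = 0xE

P[1]: E(K, 0x8) = 0x4; 0x5 ⊕ 0x4 = 0x1.
P[2]: E(K, 0x5) = 0x9; 0xC ⊕ 0x9 = 0x5.
P[3]: E(K, 0xC) = 0x0; 0xE ⊕ 0x0 = 0xE.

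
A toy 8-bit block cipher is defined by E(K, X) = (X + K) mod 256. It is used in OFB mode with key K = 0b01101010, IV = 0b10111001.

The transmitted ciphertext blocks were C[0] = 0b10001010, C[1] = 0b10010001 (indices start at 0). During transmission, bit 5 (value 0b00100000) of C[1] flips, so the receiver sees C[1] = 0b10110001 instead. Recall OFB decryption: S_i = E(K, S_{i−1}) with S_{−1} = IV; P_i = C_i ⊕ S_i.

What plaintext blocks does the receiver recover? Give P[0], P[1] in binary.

Only C[1] changed, to 0b10110001. In OFB, a change in C_i flips the same bit in P_i only; the keystream is unaffected. Decrypting the received ciphertext:
P[0]: S = E(K, 0b10111001) = 0b00100011; 0b10001010 ⊕ 0b00100011 = 0b10101001.
P[1]: S = E(K, 0b00100011) = 0b10001101; 0b10110001 ⊕ 0b10001101 = 0b00111100.
Blocks that differ from the original plaintext: P[1].

P[0] = 0b10101001, P[1] = 0b00111100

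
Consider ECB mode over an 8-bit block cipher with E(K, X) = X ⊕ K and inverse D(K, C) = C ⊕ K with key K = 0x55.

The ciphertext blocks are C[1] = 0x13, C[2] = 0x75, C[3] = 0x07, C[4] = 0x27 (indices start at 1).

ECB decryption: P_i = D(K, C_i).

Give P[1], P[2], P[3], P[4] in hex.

P[1] = 0x46, P[2] = 0x20, P[3] = 0x52, P[4] = 0x72

P[1]: D(K, 0x13) = 0x46.
P[2]: D(K, 0x75) = 0x20.
P[3]: D(K, 0x07) = 0x52.
P[4]: D(K, 0x27) = 0x72.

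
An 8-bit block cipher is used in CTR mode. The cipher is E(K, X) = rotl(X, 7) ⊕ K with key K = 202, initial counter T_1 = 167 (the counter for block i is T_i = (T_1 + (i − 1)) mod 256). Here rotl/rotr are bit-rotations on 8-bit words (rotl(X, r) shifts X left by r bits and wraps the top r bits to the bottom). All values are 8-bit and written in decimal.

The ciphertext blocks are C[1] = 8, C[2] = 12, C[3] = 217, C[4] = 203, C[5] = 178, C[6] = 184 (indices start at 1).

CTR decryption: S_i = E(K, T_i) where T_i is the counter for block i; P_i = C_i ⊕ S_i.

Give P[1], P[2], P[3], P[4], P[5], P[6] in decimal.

P[1] = 17, P[2] = 146, P[3] = 199, P[4] = 84, P[5] = 173, P[6] = 36

P[1]: T = 167, S = E(K, T) = 25; 8 ⊕ 25 = 17.
P[2]: T = 168, S = E(K, T) = 158; 12 ⊕ 158 = 146.
P[3]: T = 169, S = E(K, T) = 30; 217 ⊕ 30 = 199.
P[4]: T = 170, S = E(K, T) = 159; 203 ⊕ 159 = 84.
P[5]: T = 171, S = E(K, T) = 31; 178 ⊕ 31 = 173.
P[6]: T = 172, S = E(K, T) = 156; 184 ⊕ 156 = 36.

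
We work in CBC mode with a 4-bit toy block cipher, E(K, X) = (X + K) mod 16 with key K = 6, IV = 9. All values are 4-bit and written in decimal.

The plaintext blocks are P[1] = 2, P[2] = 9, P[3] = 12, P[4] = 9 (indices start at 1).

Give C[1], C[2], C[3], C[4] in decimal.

C[1] = 1, C[2] = 14, C[3] = 8, C[4] = 7

CBC encryption: C_i = E(K, P_i ⊕ C_{i−1}), with C_{0} = IV.
C[1]: P[1] ⊕ 9 = 11; E(K, 11) = 1.
C[2]: P[2] ⊕ 1 = 8; E(K, 8) = 14.
C[3]: P[3] ⊕ 14 = 2; E(K, 2) = 8.
C[4]: P[4] ⊕ 8 = 1; E(K, 1) = 7.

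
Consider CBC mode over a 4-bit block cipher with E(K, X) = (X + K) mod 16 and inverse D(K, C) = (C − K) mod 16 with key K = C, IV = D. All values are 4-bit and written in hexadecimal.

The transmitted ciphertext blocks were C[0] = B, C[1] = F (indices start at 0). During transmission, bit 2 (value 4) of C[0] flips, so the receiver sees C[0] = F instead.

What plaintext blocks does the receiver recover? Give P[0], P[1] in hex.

P[0] = E, P[1] = C

CBC decryption: P_i = D(K, C_i) ⊕ C_{i−1}, with C_{−1} = IV.
Only C[0] changed, to F. In CBC, a change in C_i garbles P_i and flips the same bit in P_{i+1}. Decrypting the received ciphertext:
P[0]: D(K, F) = 3; 3 ⊕ D = E.
P[1]: D(K, F) = 3; 3 ⊕ F = C.
Blocks that differ from the original plaintext: P[0], P[1].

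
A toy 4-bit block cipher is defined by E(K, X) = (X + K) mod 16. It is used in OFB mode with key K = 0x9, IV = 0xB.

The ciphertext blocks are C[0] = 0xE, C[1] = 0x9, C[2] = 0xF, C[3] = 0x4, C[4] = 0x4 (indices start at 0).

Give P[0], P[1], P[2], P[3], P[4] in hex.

P[0] = 0xA, P[1] = 0x4, P[2] = 0x9, P[3] = 0xB, P[4] = 0xC

OFB decryption: S_i = E(K, S_{i−1}) with S_{−1} = IV; P_i = C_i ⊕ S_i.
P[0]: S = E(K, 0xB) = 0x4; 0xE ⊕ 0x4 = 0xA.
P[1]: S = E(K, 0x4) = 0xD; 0x9 ⊕ 0xD = 0x4.
P[2]: S = E(K, 0xD) = 0x6; 0xF ⊕ 0x6 = 0x9.
P[3]: S = E(K, 0x6) = 0xF; 0x4 ⊕ 0xF = 0xB.
P[4]: S = E(K, 0xF) = 0x8; 0x4 ⊕ 0x8 = 0xC.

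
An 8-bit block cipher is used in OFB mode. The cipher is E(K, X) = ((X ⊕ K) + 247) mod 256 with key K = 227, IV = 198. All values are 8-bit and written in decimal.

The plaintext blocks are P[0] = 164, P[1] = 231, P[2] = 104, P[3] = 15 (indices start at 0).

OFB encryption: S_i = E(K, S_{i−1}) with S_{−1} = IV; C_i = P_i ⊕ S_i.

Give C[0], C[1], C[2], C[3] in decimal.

C[0]: S = E(K, 198) = 28; 164 ⊕ 28 = 184.
C[1]: S = E(K, 28) = 246; 231 ⊕ 246 = 17.
C[2]: S = E(K, 246) = 12; 104 ⊕ 12 = 100.
C[3]: S = E(K, 12) = 230; 15 ⊕ 230 = 233.

C[0] = 184, C[1] = 17, C[2] = 100, C[3] = 233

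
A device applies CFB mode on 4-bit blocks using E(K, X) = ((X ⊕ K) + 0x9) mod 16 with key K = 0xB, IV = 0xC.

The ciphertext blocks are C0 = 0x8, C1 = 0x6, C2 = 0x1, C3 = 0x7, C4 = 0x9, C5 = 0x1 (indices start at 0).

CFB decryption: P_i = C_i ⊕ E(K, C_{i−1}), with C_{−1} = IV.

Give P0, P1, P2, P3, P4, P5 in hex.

P0 = 0x8, P1 = 0xA, P2 = 0x7, P3 = 0x4, P4 = 0xC, P5 = 0xA

P0: E(K, 0xC) = 0x0; 0x8 ⊕ 0x0 = 0x8.
P1: E(K, 0x8) = 0xC; 0x6 ⊕ 0xC = 0xA.
P2: E(K, 0x6) = 0x6; 0x1 ⊕ 0x6 = 0x7.
P3: E(K, 0x1) = 0x3; 0x7 ⊕ 0x3 = 0x4.
P4: E(K, 0x7) = 0x5; 0x9 ⊕ 0x5 = 0xC.
P5: E(K, 0x9) = 0xB; 0x1 ⊕ 0xB = 0xA.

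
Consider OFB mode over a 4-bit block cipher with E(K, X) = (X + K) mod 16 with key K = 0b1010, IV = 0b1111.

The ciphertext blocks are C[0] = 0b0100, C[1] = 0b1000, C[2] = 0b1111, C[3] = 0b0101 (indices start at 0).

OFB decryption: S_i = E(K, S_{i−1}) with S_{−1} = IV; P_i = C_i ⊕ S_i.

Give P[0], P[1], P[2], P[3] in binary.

P[0]: S = E(K, 0b1111) = 0b1001; 0b0100 ⊕ 0b1001 = 0b1101.
P[1]: S = E(K, 0b1001) = 0b0011; 0b1000 ⊕ 0b0011 = 0b1011.
P[2]: S = E(K, 0b0011) = 0b1101; 0b1111 ⊕ 0b1101 = 0b0010.
P[3]: S = E(K, 0b1101) = 0b0111; 0b0101 ⊕ 0b0111 = 0b0010.

P[0] = 0b1101, P[1] = 0b1011, P[2] = 0b0010, P[3] = 0b0010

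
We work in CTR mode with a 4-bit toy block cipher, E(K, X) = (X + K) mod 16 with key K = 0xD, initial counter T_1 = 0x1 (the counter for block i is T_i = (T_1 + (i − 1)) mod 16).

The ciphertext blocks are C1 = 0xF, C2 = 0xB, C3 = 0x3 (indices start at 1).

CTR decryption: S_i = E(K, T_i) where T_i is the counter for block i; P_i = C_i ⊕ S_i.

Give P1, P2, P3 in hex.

P1: T = 0x1, S = E(K, T) = 0xE; 0xF ⊕ 0xE = 0x1.
P2: T = 0x2, S = E(K, T) = 0xF; 0xB ⊕ 0xF = 0x4.
P3: T = 0x3, S = E(K, T) = 0x0; 0x3 ⊕ 0x0 = 0x3.

P1 = 0x1, P2 = 0x4, P3 = 0x3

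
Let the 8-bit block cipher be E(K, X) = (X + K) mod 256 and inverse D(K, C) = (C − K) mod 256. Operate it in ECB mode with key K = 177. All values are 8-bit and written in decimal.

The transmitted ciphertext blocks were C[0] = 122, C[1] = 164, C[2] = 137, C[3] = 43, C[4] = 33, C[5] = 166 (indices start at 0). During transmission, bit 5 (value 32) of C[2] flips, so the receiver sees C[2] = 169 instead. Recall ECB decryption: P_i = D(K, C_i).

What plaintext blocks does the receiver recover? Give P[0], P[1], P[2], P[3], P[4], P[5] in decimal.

P[0] = 201, P[1] = 243, P[2] = 248, P[3] = 122, P[4] = 112, P[5] = 245

Only C[2] changed, to 169. In ECB, a change in C_i affects only P_i. Decrypting the received ciphertext:
P[0]: D(K, 122) = 201.
P[1]: D(K, 164) = 243.
P[2]: D(K, 169) = 248.
P[3]: D(K, 43) = 122.
P[4]: D(K, 33) = 112.
P[5]: D(K, 166) = 245.
Blocks that differ from the original plaintext: P[2].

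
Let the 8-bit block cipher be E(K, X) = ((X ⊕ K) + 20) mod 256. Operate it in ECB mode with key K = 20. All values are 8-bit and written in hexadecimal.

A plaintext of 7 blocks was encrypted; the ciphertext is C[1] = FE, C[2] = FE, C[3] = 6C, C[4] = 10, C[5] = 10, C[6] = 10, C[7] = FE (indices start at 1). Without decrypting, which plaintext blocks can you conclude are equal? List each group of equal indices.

ECB encrypts each block independently with the same key, so equal ciphertext blocks imply equal plaintext blocks.
C[1] = C[2] = C[7] = FE, so P[1] = P[2] = P[7].
C[4] = C[5] = C[6] = 10, so P[4] = P[5] = P[6].

P[1] = P[2] = P[7]; P[4] = P[5] = P[6]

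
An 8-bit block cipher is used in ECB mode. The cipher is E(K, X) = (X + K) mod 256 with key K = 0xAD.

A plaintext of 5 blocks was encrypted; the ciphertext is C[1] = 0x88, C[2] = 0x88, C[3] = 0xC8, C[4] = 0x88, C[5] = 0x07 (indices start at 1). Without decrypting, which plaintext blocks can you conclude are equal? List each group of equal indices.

ECB encrypts each block independently with the same key, so equal ciphertext blocks imply equal plaintext blocks.
C[1] = C[2] = C[4] = 0x88, so P[1] = P[2] = P[4].

P[1] = P[2] = P[4]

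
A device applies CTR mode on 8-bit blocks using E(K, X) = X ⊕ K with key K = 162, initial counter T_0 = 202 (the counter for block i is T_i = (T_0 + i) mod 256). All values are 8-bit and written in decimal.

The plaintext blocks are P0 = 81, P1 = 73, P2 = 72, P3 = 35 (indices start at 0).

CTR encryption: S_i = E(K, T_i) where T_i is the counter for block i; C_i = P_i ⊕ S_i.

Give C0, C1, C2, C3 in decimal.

C0: T = 202, S = E(K, T) = 104; 81 ⊕ 104 = 57.
C1: T = 203, S = E(K, T) = 105; 73 ⊕ 105 = 32.
C2: T = 204, S = E(K, T) = 110; 72 ⊕ 110 = 38.
C3: T = 205, S = E(K, T) = 111; 35 ⊕ 111 = 76.

C0 = 57, C1 = 32, C2 = 38, C3 = 76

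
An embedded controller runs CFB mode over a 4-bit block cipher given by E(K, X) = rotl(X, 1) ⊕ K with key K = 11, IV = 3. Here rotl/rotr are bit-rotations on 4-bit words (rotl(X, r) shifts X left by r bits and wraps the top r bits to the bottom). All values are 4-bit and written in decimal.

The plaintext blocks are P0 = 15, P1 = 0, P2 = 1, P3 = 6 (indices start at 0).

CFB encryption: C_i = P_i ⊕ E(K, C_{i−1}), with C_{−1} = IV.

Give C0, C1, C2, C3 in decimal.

C0 = 2, C1 = 15, C2 = 5, C3 = 7

C0: E(K, 3) = 13; 15 ⊕ 13 = 2.
C1: E(K, 2) = 15; 0 ⊕ 15 = 15.
C2: E(K, 15) = 4; 1 ⊕ 4 = 5.
C3: E(K, 5) = 1; 6 ⊕ 1 = 7.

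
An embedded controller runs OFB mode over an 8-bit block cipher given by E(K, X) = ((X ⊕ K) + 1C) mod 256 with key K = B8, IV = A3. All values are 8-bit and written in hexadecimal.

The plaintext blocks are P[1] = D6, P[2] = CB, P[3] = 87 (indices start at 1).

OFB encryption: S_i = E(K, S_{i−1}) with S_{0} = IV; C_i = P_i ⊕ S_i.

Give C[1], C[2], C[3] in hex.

C[1]: S = E(K, A3) = 37; D6 ⊕ 37 = E1.
C[2]: S = E(K, 37) = AB; CB ⊕ AB = 60.
C[3]: S = E(K, AB) = 2F; 87 ⊕ 2F = A8.

C[1] = E1, C[2] = 60, C[3] = A8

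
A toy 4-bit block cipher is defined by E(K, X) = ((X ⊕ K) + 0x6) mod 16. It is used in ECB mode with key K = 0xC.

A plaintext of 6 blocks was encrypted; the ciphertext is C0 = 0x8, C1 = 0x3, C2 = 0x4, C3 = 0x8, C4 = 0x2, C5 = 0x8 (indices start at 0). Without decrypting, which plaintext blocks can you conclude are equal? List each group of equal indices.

ECB encrypts each block independently with the same key, so equal ciphertext blocks imply equal plaintext blocks.
C0 = C3 = C5 = 0x8, so P0 = P3 = P5.

P0 = P3 = P5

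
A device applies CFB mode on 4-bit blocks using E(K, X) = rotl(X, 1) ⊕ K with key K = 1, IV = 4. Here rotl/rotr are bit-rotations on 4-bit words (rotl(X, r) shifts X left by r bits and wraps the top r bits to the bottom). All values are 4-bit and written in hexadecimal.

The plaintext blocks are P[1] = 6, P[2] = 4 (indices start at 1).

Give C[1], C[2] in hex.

C[1] = F, C[2] = A

CFB encryption: C_i = P_i ⊕ E(K, C_{i−1}), with C_{0} = IV.
C[1]: E(K, 4) = 9; 6 ⊕ 9 = F.
C[2]: E(K, F) = E; 4 ⊕ E = A.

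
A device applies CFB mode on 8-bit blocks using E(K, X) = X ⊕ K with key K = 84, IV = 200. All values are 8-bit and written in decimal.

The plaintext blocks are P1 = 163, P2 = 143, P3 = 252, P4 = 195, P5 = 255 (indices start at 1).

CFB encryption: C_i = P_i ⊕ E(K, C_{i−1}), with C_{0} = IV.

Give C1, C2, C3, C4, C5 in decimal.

C1 = 63, C2 = 228, C3 = 76, C4 = 219, C5 = 112

C1: E(K, 200) = 156; 163 ⊕ 156 = 63.
C2: E(K, 63) = 107; 143 ⊕ 107 = 228.
C3: E(K, 228) = 176; 252 ⊕ 176 = 76.
C4: E(K, 76) = 24; 195 ⊕ 24 = 219.
C5: E(K, 219) = 143; 255 ⊕ 143 = 112.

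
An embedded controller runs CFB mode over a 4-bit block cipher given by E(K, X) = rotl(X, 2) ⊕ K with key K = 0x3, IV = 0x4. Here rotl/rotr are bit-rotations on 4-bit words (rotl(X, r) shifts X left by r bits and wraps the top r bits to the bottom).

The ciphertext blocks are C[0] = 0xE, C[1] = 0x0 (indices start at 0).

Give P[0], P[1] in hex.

P[0] = 0xC, P[1] = 0x8

CFB decryption: P_i = C_i ⊕ E(K, C_{i−1}), with C_{−1} = IV.
P[0]: E(K, 0x4) = 0x2; 0xE ⊕ 0x2 = 0xC.
P[1]: E(K, 0xE) = 0x8; 0x0 ⊕ 0x8 = 0x8.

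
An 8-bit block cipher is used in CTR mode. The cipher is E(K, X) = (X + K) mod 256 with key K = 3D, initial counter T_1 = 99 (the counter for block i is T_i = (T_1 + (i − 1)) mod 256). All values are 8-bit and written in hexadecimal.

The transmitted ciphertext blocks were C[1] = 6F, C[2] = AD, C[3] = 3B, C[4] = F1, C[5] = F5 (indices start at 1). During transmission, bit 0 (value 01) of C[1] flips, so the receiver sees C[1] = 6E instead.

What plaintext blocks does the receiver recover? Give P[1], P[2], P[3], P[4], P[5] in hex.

P[1] = B8, P[2] = 7A, P[3] = E3, P[4] = 28, P[5] = 2F

CTR decryption: S_i = E(K, T_i) where T_i is the counter for block i; P_i = C_i ⊕ S_i.
Only C[1] changed, to 6E. In CTR, a change in C_i flips the same bit in P_i only; the keystream is unaffected. Decrypting the received ciphertext:
P[1]: T = 99, S = E(K, T) = D6; 6E ⊕ D6 = B8.
P[2]: T = 9A, S = E(K, T) = D7; AD ⊕ D7 = 7A.
P[3]: T = 9B, S = E(K, T) = D8; 3B ⊕ D8 = E3.
P[4]: T = 9C, S = E(K, T) = D9; F1 ⊕ D9 = 28.
P[5]: T = 9D, S = E(K, T) = DA; F5 ⊕ DA = 2F.
Blocks that differ from the original plaintext: P[1].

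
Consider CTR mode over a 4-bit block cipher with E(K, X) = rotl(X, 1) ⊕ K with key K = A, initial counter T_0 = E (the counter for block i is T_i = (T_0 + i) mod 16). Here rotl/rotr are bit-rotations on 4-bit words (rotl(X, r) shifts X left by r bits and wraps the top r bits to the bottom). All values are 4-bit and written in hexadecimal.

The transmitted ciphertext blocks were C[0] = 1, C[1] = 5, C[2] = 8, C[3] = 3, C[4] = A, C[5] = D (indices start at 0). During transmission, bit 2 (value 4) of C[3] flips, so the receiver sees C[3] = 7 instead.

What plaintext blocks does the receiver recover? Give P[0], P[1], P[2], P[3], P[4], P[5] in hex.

CTR decryption: S_i = E(K, T_i) where T_i is the counter for block i; P_i = C_i ⊕ S_i.
Only C[3] changed, to 7. In CTR, a change in C_i flips the same bit in P_i only; the keystream is unaffected. Decrypting the received ciphertext:
P[0]: T = E, S = E(K, T) = 7; 1 ⊕ 7 = 6.
P[1]: T = F, S = E(K, T) = 5; 5 ⊕ 5 = 0.
P[2]: T = 0, S = E(K, T) = A; 8 ⊕ A = 2.
P[3]: T = 1, S = E(K, T) = 8; 7 ⊕ 8 = F.
P[4]: T = 2, S = E(K, T) = E; A ⊕ E = 4.
P[5]: T = 3, S = E(K, T) = C; D ⊕ C = 1.
Blocks that differ from the original plaintext: P[3].

P[0] = 6, P[1] = 0, P[2] = 2, P[3] = F, P[4] = 4, P[5] = 1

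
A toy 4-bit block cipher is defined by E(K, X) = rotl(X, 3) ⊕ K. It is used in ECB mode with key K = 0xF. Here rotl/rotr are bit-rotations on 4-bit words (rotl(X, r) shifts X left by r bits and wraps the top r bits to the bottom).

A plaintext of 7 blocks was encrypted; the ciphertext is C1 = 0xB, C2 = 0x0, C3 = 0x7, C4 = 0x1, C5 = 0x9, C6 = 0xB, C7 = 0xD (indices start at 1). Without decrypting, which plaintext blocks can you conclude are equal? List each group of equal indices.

ECB encrypts each block independently with the same key, so equal ciphertext blocks imply equal plaintext blocks.
C1 = C6 = 0xB, so P1 = P6.

P1 = P6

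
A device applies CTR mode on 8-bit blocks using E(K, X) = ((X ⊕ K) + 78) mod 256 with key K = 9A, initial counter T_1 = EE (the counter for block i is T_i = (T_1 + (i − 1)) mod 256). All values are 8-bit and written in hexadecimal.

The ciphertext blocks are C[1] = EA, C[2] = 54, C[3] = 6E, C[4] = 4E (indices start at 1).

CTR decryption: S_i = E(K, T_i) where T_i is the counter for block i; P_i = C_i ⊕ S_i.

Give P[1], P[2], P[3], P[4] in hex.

P[1]: T = EE, S = E(K, T) = EC; EA ⊕ EC = 06.
P[2]: T = EF, S = E(K, T) = ED; 54 ⊕ ED = B9.
P[3]: T = F0, S = E(K, T) = E2; 6E ⊕ E2 = 8C.
P[4]: T = F1, S = E(K, T) = E3; 4E ⊕ E3 = AD.

P[1] = 06, P[2] = B9, P[3] = 8C, P[4] = AD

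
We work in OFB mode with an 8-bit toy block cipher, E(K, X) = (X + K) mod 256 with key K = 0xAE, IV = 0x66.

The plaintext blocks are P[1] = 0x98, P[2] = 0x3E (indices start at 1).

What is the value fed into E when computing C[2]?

0x14

OFB encryption: S_i = E(K, S_{i−1}) with S_{0} = IV; C_i = P_i ⊕ S_i.
C[1]: S = E(K, 0x66) = 0x14; 0x98 ⊕ 0x14 = 0x8C.
C[2]: S = E(K, 0x14) = 0xC2; 0x3E ⊕ 0xC2 = 0xFC.
So the input to E for block [2] is 0x14.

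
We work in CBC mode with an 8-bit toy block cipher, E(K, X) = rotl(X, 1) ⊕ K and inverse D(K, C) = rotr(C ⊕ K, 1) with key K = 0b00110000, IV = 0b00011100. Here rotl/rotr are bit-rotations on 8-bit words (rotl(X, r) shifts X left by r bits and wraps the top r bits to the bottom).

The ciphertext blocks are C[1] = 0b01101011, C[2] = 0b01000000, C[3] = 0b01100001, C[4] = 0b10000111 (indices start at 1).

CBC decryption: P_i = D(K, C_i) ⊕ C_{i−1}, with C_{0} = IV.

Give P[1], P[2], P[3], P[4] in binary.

P[1] = 0b10110001, P[2] = 0b01010011, P[3] = 0b11101000, P[4] = 0b10111010

P[1]: D(K, 0b01101011) = 0b10101101; 0b10101101 ⊕ 0b00011100 = 0b10110001.
P[2]: D(K, 0b01000000) = 0b00111000; 0b00111000 ⊕ 0b01101011 = 0b01010011.
P[3]: D(K, 0b01100001) = 0b10101000; 0b10101000 ⊕ 0b01000000 = 0b11101000.
P[4]: D(K, 0b10000111) = 0b11011011; 0b11011011 ⊕ 0b01100001 = 0b10111010.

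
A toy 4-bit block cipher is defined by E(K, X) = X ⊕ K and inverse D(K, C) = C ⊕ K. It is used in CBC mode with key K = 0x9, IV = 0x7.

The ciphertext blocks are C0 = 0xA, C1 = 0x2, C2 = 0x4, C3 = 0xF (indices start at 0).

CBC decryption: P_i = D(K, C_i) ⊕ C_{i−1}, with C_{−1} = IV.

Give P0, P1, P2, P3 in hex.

P0 = 0x4, P1 = 0x1, P2 = 0xF, P3 = 0x2

P0: D(K, 0xA) = 0x3; 0x3 ⊕ 0x7 = 0x4.
P1: D(K, 0x2) = 0xB; 0xB ⊕ 0xA = 0x1.
P2: D(K, 0x4) = 0xD; 0xD ⊕ 0x2 = 0xF.
P3: D(K, 0xF) = 0x6; 0x6 ⊕ 0x4 = 0x2.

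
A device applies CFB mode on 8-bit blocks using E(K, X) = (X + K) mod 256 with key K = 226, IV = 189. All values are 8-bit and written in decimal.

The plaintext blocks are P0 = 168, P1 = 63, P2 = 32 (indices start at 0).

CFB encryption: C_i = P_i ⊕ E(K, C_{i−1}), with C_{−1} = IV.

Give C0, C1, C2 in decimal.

C0: E(K, 189) = 159; 168 ⊕ 159 = 55.
C1: E(K, 55) = 25; 63 ⊕ 25 = 38.
C2: E(K, 38) = 8; 32 ⊕ 8 = 40.

C0 = 55, C1 = 38, C2 = 40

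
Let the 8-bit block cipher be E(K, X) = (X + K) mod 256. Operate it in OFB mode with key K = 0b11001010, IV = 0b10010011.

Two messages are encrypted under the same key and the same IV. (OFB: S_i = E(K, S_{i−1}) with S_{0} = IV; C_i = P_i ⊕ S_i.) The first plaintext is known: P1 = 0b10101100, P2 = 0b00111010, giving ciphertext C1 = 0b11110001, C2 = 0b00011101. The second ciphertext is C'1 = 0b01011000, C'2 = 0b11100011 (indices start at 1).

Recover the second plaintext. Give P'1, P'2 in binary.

In OFB with a reused IV, both messages share the same keystream S_i, so C_i ⊕ C'_i = P_i ⊕ P'_i and thus P'_i = P_i ⊕ C_i ⊕ C'_i.
P'1: 0b10101100 ⊕ 0b11110001 ⊕ 0b01011000 = 0b00000101.
P'2: 0b00111010 ⊕ 0b00011101 ⊕ 0b11100011 = 0b11000100.

P'1 = 0b00000101, P'2 = 0b11000100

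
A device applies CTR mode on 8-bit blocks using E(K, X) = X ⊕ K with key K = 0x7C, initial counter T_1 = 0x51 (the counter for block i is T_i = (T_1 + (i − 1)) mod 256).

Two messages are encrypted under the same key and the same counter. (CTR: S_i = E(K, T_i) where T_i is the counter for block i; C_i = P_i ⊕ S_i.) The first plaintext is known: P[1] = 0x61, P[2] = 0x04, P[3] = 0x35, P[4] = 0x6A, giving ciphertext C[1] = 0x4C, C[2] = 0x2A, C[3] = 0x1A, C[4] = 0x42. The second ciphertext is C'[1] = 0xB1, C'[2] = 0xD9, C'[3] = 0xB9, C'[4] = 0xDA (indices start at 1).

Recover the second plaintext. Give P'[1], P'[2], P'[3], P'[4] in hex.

P'[1] = 0x9C, P'[2] = 0xF7, P'[3] = 0x96, P'[4] = 0xF2

In CTR with a reused counter, both messages share the same keystream S_i, so C_i ⊕ C'_i = P_i ⊕ P'_i and thus P'_i = P_i ⊕ C_i ⊕ C'_i.
P'[1]: 0x61 ⊕ 0x4C ⊕ 0xB1 = 0x9C.
P'[2]: 0x04 ⊕ 0x2A ⊕ 0xD9 = 0xF7.
P'[3]: 0x35 ⊕ 0x1A ⊕ 0xB9 = 0x96.
P'[4]: 0x6A ⊕ 0x42 ⊕ 0xDA = 0xF2.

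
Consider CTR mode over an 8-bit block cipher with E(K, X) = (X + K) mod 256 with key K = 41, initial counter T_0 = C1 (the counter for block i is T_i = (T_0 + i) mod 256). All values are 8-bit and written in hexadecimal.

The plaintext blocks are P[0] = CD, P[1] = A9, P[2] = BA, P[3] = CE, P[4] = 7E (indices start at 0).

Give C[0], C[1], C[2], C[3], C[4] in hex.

C[0] = CF, C[1] = AA, C[2] = BE, C[3] = CB, C[4] = 78

CTR encryption: S_i = E(K, T_i) where T_i is the counter for block i; C_i = P_i ⊕ S_i.
C[0]: T = C1, S = E(K, T) = 02; CD ⊕ 02 = CF.
C[1]: T = C2, S = E(K, T) = 03; A9 ⊕ 03 = AA.
C[2]: T = C3, S = E(K, T) = 04; BA ⊕ 04 = BE.
C[3]: T = C4, S = E(K, T) = 05; CE ⊕ 05 = CB.
C[4]: T = C5, S = E(K, T) = 06; 7E ⊕ 06 = 78.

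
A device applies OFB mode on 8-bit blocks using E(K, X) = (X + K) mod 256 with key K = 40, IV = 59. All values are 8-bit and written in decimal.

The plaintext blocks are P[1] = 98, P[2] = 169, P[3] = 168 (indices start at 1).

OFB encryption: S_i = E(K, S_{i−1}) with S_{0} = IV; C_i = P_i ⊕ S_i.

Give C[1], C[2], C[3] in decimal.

C[1] = 1, C[2] = 34, C[3] = 27

C[1]: S = E(K, 59) = 99; 98 ⊕ 99 = 1.
C[2]: S = E(K, 99) = 139; 169 ⊕ 139 = 34.
C[3]: S = E(K, 139) = 179; 168 ⊕ 179 = 27.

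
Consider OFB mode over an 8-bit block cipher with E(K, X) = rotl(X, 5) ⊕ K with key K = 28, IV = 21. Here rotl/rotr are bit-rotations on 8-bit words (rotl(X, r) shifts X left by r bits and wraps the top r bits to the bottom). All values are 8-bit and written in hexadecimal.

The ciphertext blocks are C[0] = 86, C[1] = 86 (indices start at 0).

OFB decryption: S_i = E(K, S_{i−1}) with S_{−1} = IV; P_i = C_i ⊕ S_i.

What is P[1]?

P[0]: S = E(K, 21) = 0C; 86 ⊕ 0C = 8A.
P[1]: S = E(K, 0C) = A9; 86 ⊕ A9 = 2F.

P[1] = 2F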